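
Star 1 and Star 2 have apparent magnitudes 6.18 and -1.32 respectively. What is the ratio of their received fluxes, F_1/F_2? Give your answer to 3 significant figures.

F_1/F_2 ≈ 1.00×10^-3

Magnitude difference = 7.50
Flux ratio = 10^(−0.4 Δm) = 10^(−0.4 × 7.50) = 10^-3.000 = 1.000×10^-3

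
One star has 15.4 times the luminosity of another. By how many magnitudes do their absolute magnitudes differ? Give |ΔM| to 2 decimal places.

Pogson: ΔM = −2.5 log₁₀(ratio) = −2.5 log₁₀(15.4) = −2.5 × 1.1875 = -2.969

|ΔM| ≈ 2.97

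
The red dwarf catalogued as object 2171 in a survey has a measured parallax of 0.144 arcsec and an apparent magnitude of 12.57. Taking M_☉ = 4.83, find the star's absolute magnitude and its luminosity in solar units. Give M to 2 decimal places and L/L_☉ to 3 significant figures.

M ≈ 13.36; L/L_☉ ≈ 3.87×10^-4

d = 1/p = 1/0.144″ = 6.944 pc
M = m − 5 log₁₀ d + 5 = 12.57 − 5·0.8416 + 5 = 13.362
M − M_☉ = 13.362 − 4.83 = 8.532
L/L_☉ = 10^(−0.4 × 8.532) = 3.866×10^-4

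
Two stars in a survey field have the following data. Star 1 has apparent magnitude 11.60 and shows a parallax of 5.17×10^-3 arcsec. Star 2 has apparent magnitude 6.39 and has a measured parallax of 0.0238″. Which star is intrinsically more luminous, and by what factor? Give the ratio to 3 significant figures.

Star 1: d = 1/p = 1/5.17×10^-3″ = 193.4 pc
Star 1: M = m − 5 log₁₀ d + 5 = 11.60 − 5·2.2865 + 5 = 5.167
Star 2: d = 1/p = 1/0.0238″ = 42.02 pc
Star 2: M = m − 5 log₁₀ d + 5 = 6.39 − 5·1.6234 + 5 = 3.273
ΔM = M_1 − M_2 = 5.167 − (3.273) = 1.895; smaller M is more luminous → Star 2.
L ratio = 10^(0.4 |ΔM|) = 10^0.758 = 5.726

Star 2 is more luminous, by a factor of 5.73.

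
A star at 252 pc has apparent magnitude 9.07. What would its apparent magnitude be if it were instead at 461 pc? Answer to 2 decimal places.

m ≈ 10.38

Flux ∝ 1/d², so Δm = 5 log₁₀(d₂/d₁) = 5 log₁₀(461/252) = 1.312
m₂ = m₁ + Δm = 9.07 + (1.312) = 10.382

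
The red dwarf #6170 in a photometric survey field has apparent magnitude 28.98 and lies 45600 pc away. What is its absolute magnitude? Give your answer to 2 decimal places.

5 log₁₀(d/10 pc) = 5 log₁₀(45600) − 5 = 18.295
M = m − 5 log₁₀(d/10) = 28.98 − 18.295 = 10.685

M ≈ 10.69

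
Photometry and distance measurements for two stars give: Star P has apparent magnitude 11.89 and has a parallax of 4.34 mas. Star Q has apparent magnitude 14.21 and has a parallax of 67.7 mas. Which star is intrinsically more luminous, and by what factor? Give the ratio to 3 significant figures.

Star P is more luminous, by a factor of 2060.

Star P: p = 4.34 mas = 4.34×10^-3″ → d = 1/p = 230.4 pc
Star P: M = m − 5 log₁₀ d + 5 = 11.89 − 5·2.3625 + 5 = 5.077
Star Q: p = 67.7 mas = 0.0677″ → d = 1/p = 14.77 pc
Star Q: M = m − 5 log₁₀ d + 5 = 14.21 − 5·1.1694 + 5 = 13.363
ΔM = M_P − M_Q = 5.077 − (13.363) = -8.285; smaller M is more luminous → Star P.
L ratio = 10^(0.4 |ΔM|) = 10^3.314 = 2062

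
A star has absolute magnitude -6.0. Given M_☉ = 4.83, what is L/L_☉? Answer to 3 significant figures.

L/L_☉ ≈ 21500

M − M_☉ = -6.0 − 4.83 = -10.830
L/L_☉ = 10^(−0.4 (M − M_☉)) = 10^4.332 = 21480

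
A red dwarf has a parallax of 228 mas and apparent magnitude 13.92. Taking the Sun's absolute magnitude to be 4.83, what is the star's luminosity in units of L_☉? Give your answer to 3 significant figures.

L/L_☉ ≈ 4.45×10^-5

d = 1/p = 1000/228 mas = 4.386 pc
M = m − 5 log₁₀ d + 5 = 13.92 − 5·0.6421 + 5 = 15.710
M − M_☉ = 15.710 − 4.83 = 10.880
L/L_☉ = 10^(−0.4 × 10.880) = 4.448×10^-5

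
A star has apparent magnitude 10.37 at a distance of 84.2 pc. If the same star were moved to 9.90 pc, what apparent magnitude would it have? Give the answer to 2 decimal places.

Flux ∝ 1/d², so Δm = 5 log₁₀(d₂/d₁) = 5 log₁₀(9.90/84.2) = -4.648
m₂ = m₁ + Δm = 10.37 + (-4.648) = 5.722

m ≈ 5.72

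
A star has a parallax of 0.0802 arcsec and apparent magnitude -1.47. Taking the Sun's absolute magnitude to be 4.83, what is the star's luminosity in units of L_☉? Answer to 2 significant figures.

L/L_☉ ≈ 510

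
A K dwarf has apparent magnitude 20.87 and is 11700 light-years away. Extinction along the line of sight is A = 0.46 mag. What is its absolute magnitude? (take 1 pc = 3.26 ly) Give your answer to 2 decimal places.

d = 11700 ly / 3.26 = 3589 pc
5 log₁₀(d/10 pc) = 5 log₁₀(3589) − 5 = 12.775
M = m − 5 log₁₀(d/10) − A = 20.87 − 12.775 − 0.46 = 7.635

M ≈ 7.64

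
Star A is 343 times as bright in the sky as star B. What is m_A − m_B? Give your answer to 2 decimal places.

m_A − m_B ≈ -6.34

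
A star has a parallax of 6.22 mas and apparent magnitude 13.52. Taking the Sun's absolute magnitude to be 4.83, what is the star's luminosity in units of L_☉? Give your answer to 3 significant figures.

d = 1/p = 1000/6.22 mas = 160.8 pc
M = m − 5 log₁₀ d + 5 = 13.52 − 5·2.2062 + 5 = 7.489
M − M_☉ = 7.489 − 4.83 = 2.659
L/L_☉ = 10^(−0.4 × 2.659) = 0.08638

L/L_☉ ≈ 0.0864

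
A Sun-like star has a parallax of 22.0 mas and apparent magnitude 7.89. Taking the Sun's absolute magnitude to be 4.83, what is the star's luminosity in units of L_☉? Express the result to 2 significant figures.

L/L_☉ ≈ 1.2

d = 1/p = 1000/22.0 mas = 45.45 pc
M = m − 5 log₁₀ d + 5 = 7.89 − 5·1.6576 + 5 = 4.602
M − M_☉ = 4.602 − 4.83 = -0.228
L/L_☉ = 10^(−0.4 × -0.228) = 1.234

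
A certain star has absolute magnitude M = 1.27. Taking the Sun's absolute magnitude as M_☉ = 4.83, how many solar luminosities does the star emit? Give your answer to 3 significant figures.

L/L_☉ ≈ 26.5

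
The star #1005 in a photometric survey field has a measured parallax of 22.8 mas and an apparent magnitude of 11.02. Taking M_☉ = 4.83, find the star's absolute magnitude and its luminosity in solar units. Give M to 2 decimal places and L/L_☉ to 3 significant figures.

M ≈ 7.81; L/L_☉ ≈ 0.0643

d = 1/p = 1000/22.8 mas = 43.86 pc
M = m − 5 log₁₀ d + 5 = 11.02 − 5·1.6421 + 5 = 7.810
M − M_☉ = 7.810 − 4.83 = 2.980
L/L_☉ = 10^(−0.4 × 2.980) = 0.06429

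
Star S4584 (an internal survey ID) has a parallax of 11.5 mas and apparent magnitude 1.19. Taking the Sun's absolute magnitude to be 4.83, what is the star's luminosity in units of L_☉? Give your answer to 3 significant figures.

L/L_☉ ≈ 2160

d = 1/p = 1000/11.5 mas = 86.96 pc
M = m − 5 log₁₀ d + 5 = 1.19 − 5·1.9393 + 5 = -3.507
M − M_☉ = -3.507 − 4.83 = -8.337
L/L_☉ = 10^(−0.4 × -8.337) = 2161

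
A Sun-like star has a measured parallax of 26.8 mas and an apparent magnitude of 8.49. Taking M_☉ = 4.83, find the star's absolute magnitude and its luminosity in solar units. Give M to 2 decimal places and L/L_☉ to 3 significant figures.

d = 1/p = 1000/26.8 mas = 37.31 pc
M = m − 5 log₁₀ d + 5 = 8.49 − 5·1.5719 + 5 = 5.631
M − M_☉ = 5.631 − 4.83 = 0.801
L/L_☉ = 10^(−0.4 × 0.801) = 0.4783

M ≈ 5.63; L/L_☉ ≈ 0.478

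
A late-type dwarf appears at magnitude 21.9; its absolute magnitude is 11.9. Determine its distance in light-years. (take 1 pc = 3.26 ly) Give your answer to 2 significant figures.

d ≈ 3300 ly

Distance modulus: m − M = 21.9 − (11.9) = 10.000
m − M = 5 log₁₀ d − 5
log₁₀ d = (m − M)/5 + 1 = 3.0000
d = 10^3.0000 = 1000 pc
= 3260 ly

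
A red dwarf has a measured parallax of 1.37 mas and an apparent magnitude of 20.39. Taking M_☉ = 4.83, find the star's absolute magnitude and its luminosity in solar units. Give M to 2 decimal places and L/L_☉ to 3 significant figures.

d = 1/p = 1000/1.37 mas = 729.9 pc
M = m − 5 log₁₀ d + 5 = 20.39 − 5·2.8633 + 5 = 11.074
M − M_☉ = 11.074 − 4.83 = 6.244
L/L_☉ = 10^(−0.4 × 6.244) = 3.181×10^-3

M ≈ 11.07; L/L_☉ ≈ 3.18×10^-3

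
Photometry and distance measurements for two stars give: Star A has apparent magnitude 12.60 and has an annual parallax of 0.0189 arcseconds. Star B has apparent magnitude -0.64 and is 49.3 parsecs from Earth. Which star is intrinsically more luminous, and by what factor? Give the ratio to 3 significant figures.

Star A: d = 1/p = 1/0.0189″ = 52.91 pc
Star A: M = m − 5 log₁₀ d + 5 = 12.60 − 5·1.7235 + 5 = 8.982
Star B: M = m − 5 log₁₀ d + 5 = -0.64 − 5·1.6928 + 5 = -4.104
ΔM = M_A − M_B = 8.982 − (-4.104) = 13.087; smaller M is more luminous → Star B.
L ratio = 10^(0.4 |ΔM|) = 10^5.235 = 171600

Star B is more luminous, by a factor of 172000.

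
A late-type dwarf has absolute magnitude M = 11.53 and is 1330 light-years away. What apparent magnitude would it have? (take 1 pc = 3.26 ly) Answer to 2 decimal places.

m ≈ 19.58

d = 1330 ly / 3.26 = 408.0 pc
m = M + 5 log₁₀ d − 5 = 11.53 + 5·2.6106 − 5 = 19.583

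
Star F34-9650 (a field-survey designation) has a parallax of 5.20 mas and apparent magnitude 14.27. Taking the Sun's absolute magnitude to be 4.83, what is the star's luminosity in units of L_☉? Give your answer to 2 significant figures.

L/L_☉ ≈ 0.062

d = 1/p = 1000/5.20 mas = 192.3 pc
M = m − 5 log₁₀ d + 5 = 14.27 − 5·2.2840 + 5 = 7.850
M − M_☉ = 7.850 − 4.83 = 3.020
L/L_☉ = 10^(−0.4 × 3.020) = 0.06194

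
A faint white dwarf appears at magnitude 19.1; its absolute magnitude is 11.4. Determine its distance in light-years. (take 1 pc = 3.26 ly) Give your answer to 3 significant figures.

Distance modulus: m − M = 19.1 − (11.4) = 7.700
m − M = 5 log₁₀ d − 5
log₁₀ d = (m − M)/5 + 1 = 2.5400
d = 10^2.5400 = 346.7 pc
= 1130 ly

d ≈ 1130 ly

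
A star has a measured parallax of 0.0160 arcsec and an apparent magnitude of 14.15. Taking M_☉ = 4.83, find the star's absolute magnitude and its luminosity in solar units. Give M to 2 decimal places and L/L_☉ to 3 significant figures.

M ≈ 10.17; L/L_☉ ≈ 7.31×10^-3

d = 1/p = 1/0.0160″ = 62.50 pc
M = m − 5 log₁₀ d + 5 = 14.15 − 5·1.7959 + 5 = 10.171
M − M_☉ = 10.171 − 4.83 = 5.341
L/L_☉ = 10^(−0.4 × 5.341) = 7.307×10^-3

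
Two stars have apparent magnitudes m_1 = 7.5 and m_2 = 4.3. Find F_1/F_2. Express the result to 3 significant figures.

F_1/F_2 ≈ 0.0525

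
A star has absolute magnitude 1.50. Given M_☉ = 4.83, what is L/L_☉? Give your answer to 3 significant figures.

L/L_☉ ≈ 21.5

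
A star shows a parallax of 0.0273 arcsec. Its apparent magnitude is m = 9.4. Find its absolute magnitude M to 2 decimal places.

M ≈ 6.58

d = 1/p = 1/0.0273″ = 36.63 pc
5 log₁₀(d/10 pc) = 5 log₁₀(36.63) − 5 = 2.819
M = m − 5 log₁₀(d/10) = 9.4 − 2.819 = 6.581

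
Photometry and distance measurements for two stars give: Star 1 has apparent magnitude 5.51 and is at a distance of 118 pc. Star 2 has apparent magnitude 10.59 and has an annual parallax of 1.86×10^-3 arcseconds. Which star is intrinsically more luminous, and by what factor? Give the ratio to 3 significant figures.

Star 1 is more luminous, by a factor of 5.19.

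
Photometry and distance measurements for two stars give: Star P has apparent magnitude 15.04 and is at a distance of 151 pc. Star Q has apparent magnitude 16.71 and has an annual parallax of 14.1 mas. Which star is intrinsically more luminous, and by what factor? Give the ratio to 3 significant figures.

Star P: M = m − 5 log₁₀ d + 5 = 15.04 − 5·2.1790 + 5 = 9.145
Star Q: p = 14.1 mas = 0.0141″ → d = 1/p = 70.92 pc
Star Q: M = m − 5 log₁₀ d + 5 = 16.71 − 5·1.8508 + 5 = 12.456
ΔM = M_P − M_Q = 9.145 − (12.456) = -3.311; smaller M is more luminous → Star P.
L ratio = 10^(0.4 |ΔM|) = 10^1.324 = 21.11

Star P is more luminous, by a factor of 21.1.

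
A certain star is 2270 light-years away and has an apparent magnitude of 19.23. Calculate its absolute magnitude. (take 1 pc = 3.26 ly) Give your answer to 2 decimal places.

M ≈ 10.02

d = 2270 ly / 3.26 = 696.3 pc
5 log₁₀(d/10 pc) = 5 log₁₀(696.3) − 5 = 9.214
M = m − 5 log₁₀(d/10) = 19.23 − 9.214 = 10.016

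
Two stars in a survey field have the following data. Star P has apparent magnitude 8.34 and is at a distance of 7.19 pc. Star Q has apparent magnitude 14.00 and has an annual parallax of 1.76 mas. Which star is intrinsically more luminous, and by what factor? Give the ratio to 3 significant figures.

Star P: M = m − 5 log₁₀ d + 5 = 8.34 − 5·0.8567 + 5 = 9.056
Star Q: p = 1.76 mas = 1.76×10^-3″ → d = 1/p = 568.2 pc
Star Q: M = m − 5 log₁₀ d + 5 = 14.00 − 5·2.7545 + 5 = 5.228
ΔM = M_P − M_Q = 9.056 − (5.228) = 3.829; smaller M is more luminous → Star Q.
L ratio = 10^(0.4 |ΔM|) = 10^1.532 = 34.00

Star Q is more luminous, by a factor of 34.0.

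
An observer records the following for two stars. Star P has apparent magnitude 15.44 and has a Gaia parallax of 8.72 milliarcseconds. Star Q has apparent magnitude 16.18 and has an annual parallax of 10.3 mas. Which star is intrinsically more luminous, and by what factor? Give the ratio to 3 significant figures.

Star P is more luminous, by a factor of 2.76.

Star P: p = 8.72 mas = 8.72×10^-3″ → d = 1/p = 114.7 pc
Star P: M = m − 5 log₁₀ d + 5 = 15.44 − 5·2.0595 + 5 = 10.143
Star Q: p = 10.3 mas = 0.0103″ → d = 1/p = 97.09 pc
Star Q: M = m − 5 log₁₀ d + 5 = 16.18 − 5·1.9872 + 5 = 11.244
ΔM = M_P − M_Q = 10.143 − (11.244) = -1.102; smaller M is more luminous → Star P.
L ratio = 10^(0.4 |ΔM|) = 10^0.441 = 2.758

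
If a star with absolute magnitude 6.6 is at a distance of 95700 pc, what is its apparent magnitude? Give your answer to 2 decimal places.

m = M + 5 log₁₀ d − 5 = 6.6 + 5·4.9809 − 5 = 26.505

m ≈ 26.50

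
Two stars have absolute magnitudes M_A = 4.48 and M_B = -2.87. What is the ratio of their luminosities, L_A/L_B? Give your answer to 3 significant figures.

L_A/L_B ≈ 1.15×10^-3

ΔM = M_A − M_B = 7.35
L_A/L_B = 10^(−0.4 ΔM) = 10^-2.940 = 1.148×10^-3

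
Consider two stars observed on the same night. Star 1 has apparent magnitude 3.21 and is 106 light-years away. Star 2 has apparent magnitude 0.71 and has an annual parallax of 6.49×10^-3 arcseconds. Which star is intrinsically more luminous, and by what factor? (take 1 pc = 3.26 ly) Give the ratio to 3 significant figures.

Star 1: d = 106 ly / 3.26 = 32.52 pc
Star 1: M = m − 5 log₁₀ d + 5 = 3.21 − 5·1.5121 + 5 = 0.650
Star 2: d = 1/p = 1/6.49×10^-3″ = 154.1 pc
Star 2: M = m − 5 log₁₀ d + 5 = 0.71 − 5·2.1878 + 5 = -5.229
ΔM = M_1 − M_2 = 0.650 − (-5.229) = 5.878; smaller M is more luminous → Star 2.
L ratio = 10^(0.4 |ΔM|) = 10^2.351 = 224.6

Star 2 is more luminous, by a factor of 225.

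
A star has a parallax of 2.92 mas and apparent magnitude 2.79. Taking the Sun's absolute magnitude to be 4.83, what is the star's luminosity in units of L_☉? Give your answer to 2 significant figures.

L/L_☉ ≈ 7700

d = 1/p = 1000/2.92 mas = 342.5 pc
M = m − 5 log₁₀ d + 5 = 2.79 − 5·2.5346 + 5 = -4.883
M − M_☉ = -4.883 − 4.83 = -9.713
L/L_☉ = 10^(−0.4 × -9.713) = 7678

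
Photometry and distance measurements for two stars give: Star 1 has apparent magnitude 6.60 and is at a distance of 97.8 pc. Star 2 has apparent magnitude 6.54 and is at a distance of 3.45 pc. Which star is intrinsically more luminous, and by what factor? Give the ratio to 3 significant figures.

Star 1 is more luminous, by a factor of 760.

Star 1: M = m − 5 log₁₀ d + 5 = 6.60 − 5·1.9903 + 5 = 1.648
Star 2: M = m − 5 log₁₀ d + 5 = 6.54 − 5·0.5378 + 5 = 8.851
ΔM = M_1 − M_2 = 1.648 − (8.851) = -7.203; smaller M is more luminous → Star 1.
L ratio = 10^(0.4 |ΔM|) = 10^2.881 = 760.4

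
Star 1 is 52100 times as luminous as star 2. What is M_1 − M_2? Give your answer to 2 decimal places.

M_1 − M_2 ≈ -11.79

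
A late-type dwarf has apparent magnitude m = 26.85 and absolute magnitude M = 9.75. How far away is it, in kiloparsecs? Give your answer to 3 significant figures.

μ = m − M = 17.100
m − M = 5 log₁₀ d − 5
log₁₀ d = (m − M)/5 + 1 = 4.4200
d = 10^4.4200 = 26300 pc
= 26.30 kpc

d ≈ 26.3 kpc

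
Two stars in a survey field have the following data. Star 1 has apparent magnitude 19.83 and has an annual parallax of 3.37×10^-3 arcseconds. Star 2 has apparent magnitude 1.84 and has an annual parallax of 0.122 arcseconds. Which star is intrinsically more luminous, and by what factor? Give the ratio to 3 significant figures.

Star 1: d = 1/p = 1/3.37×10^-3″ = 296.7 pc
Star 1: M = m − 5 log₁₀ d + 5 = 19.83 − 5·2.4724 + 5 = 12.468
Star 2: d = 1/p = 1/0.122″ = 8.197 pc
Star 2: M = m − 5 log₁₀ d + 5 = 1.84 − 5·0.9136 + 5 = 2.272
ΔM = M_1 − M_2 = 12.468 − (2.272) = 10.196; smaller M is more luminous → Star 2.
L ratio = 10^(0.4 |ΔM|) = 10^4.079 = 11980

Star 2 is more luminous, by a factor of 12000.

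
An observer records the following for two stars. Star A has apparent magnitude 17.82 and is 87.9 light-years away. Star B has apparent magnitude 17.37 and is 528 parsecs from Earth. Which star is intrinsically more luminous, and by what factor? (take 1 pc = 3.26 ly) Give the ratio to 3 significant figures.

Star B is more luminous, by a factor of 580.

Star A: d = 87.9 ly / 3.26 = 26.96 pc
Star A: M = m − 5 log₁₀ d + 5 = 17.82 − 5·1.4308 + 5 = 15.666
Star B: M = m − 5 log₁₀ d + 5 = 17.37 − 5·2.7226 + 5 = 8.757
ΔM = M_A − M_B = 15.666 − (8.757) = 6.909; smaller M is more luminous → Star B.
L ratio = 10^(0.4 |ΔM|) = 10^2.764 = 580.4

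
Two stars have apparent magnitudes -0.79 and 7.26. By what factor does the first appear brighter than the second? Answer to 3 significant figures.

Magnitude difference = -8.05
Flux ratio = 10^(−0.4 Δm) = 10^(−0.4 × -8.05) = 10^3.220 = 1660

1660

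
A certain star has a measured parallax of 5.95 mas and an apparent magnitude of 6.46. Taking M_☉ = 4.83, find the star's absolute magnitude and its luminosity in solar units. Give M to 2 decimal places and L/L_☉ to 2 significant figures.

M ≈ 0.33; L/L_☉ ≈ 63

d = 1/p = 1000/5.95 mas = 168.1 pc
M = m − 5 log₁₀ d + 5 = 6.46 − 5·2.2255 + 5 = 0.333
M − M_☉ = 0.333 − 4.83 = -4.497
L/L_☉ = 10^(−0.4 × -4.497) = 62.95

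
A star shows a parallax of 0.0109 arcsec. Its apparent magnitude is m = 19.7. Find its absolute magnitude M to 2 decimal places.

M ≈ 14.89

d = 1/p = 1/0.0109″ = 91.74 pc
5 log₁₀(d/10 pc) = 5 log₁₀(91.74) − 5 = 4.813
M = m − 5 log₁₀(d/10) = 19.7 − 4.813 = 14.887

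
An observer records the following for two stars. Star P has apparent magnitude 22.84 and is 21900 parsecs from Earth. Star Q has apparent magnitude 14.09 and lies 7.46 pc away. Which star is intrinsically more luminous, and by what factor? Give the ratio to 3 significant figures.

Star P is more luminous, by a factor of 2730.

Star P: M = m − 5 log₁₀ d + 5 = 22.84 − 5·4.3404 + 5 = 6.138
Star Q: M = m − 5 log₁₀ d + 5 = 14.09 − 5·0.8727 + 5 = 14.726
ΔM = M_P − M_Q = 6.138 − (14.726) = -8.589; smaller M is more luminous → Star P.
L ratio = 10^(0.4 |ΔM|) = 10^3.435 = 2725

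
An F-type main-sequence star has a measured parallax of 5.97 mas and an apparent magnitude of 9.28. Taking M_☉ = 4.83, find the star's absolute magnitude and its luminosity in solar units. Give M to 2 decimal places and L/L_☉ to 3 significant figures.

d = 1/p = 1000/5.97 mas = 167.5 pc
M = m − 5 log₁₀ d + 5 = 9.28 − 5·2.2240 + 5 = 3.160
M − M_☉ = 3.160 − 4.83 = -1.670
L/L_☉ = 10^(−0.4 × -1.670) = 4.656

M ≈ 3.16; L/L_☉ ≈ 4.66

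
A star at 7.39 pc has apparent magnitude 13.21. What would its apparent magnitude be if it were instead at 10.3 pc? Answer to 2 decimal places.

m ≈ 13.93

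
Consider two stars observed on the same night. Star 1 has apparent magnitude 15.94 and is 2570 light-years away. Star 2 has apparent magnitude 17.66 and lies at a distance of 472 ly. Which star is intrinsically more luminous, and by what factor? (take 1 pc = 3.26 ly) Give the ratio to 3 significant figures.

Star 1 is more luminous, by a factor of 145.

Star 1: d = 2570 ly / 3.26 = 788.3 pc
Star 1: M = m − 5 log₁₀ d + 5 = 15.94 − 5·2.8967 + 5 = 6.456
Star 2: d = 472 ly / 3.26 = 144.8 pc
Star 2: M = m − 5 log₁₀ d + 5 = 17.66 − 5·2.1607 + 5 = 11.856
ΔM = M_1 − M_2 = 6.456 − (11.856) = -5.400; smaller M is more luminous → Star 1.
L ratio = 10^(0.4 |ΔM|) = 10^2.160 = 144.5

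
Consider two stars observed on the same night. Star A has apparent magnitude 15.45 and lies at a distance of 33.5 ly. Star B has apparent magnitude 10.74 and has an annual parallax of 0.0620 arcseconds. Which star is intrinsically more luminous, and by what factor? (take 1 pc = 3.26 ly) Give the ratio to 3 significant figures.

Star A: d = 33.5 ly / 3.26 = 10.28 pc
Star A: M = m − 5 log₁₀ d + 5 = 15.45 − 5·1.0118 + 5 = 15.391
Star B: d = 1/p = 1/0.0620″ = 16.13 pc
Star B: M = m − 5 log₁₀ d + 5 = 10.74 − 5·1.2076 + 5 = 9.702
ΔM = M_A − M_B = 15.391 − (9.702) = 5.689; smaller M is more luminous → Star B.
L ratio = 10^(0.4 |ΔM|) = 10^2.276 = 188.6

Star B is more luminous, by a factor of 189.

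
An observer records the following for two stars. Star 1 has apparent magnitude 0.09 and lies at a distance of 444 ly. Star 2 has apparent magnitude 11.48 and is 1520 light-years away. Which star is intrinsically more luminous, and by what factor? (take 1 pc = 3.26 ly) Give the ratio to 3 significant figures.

Star 1: d = 444 ly / 3.26 = 136.2 pc
Star 1: M = m − 5 log₁₀ d + 5 = 0.09 − 5·2.1342 + 5 = -5.581
Star 2: d = 1520 ly / 3.26 = 466.3 pc
Star 2: M = m − 5 log₁₀ d + 5 = 11.48 − 5·2.6686 + 5 = 3.137
ΔM = M_1 − M_2 = -5.581 − (3.137) = -8.718; smaller M is more luminous → Star 1.
L ratio = 10^(0.4 |ΔM|) = 10^3.487 = 3070

Star 1 is more luminous, by a factor of 3070.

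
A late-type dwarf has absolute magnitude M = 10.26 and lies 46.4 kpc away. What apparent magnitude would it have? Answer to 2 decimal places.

d = 46.4 kpc = 46400 pc
m = M + 5 log₁₀ d − 5 = 10.26 + 5·4.6665 − 5 = 28.593

m ≈ 28.59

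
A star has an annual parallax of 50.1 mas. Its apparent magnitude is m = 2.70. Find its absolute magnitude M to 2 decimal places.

M ≈ 1.20

p = 50.1 mas = 0.0501″ → d = 1/p = 19.96 pc
5 log₁₀(d/10 pc) = 5 log₁₀(19.96) − 5 = 1.501
M = m − 5 log₁₀(d/10) = 2.70 − 1.501 = 1.199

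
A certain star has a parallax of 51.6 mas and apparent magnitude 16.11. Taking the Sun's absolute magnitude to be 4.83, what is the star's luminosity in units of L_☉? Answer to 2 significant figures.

L/L_☉ ≈ 1.2×10^-4

d = 1/p = 1000/51.6 mas = 19.38 pc
M = m − 5 log₁₀ d + 5 = 16.11 − 5·1.2874 + 5 = 14.673
M − M_☉ = 14.673 − 4.83 = 9.843
L/L_☉ = 10^(−0.4 × 9.843) = 1.155×10^-4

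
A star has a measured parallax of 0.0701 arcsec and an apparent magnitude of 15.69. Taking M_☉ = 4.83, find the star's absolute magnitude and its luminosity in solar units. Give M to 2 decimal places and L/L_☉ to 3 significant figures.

d = 1/p = 1/0.0701″ = 14.27 pc
M = m − 5 log₁₀ d + 5 = 15.69 − 5·1.1543 + 5 = 14.919
M − M_☉ = 14.919 − 4.83 = 10.089
L/L_☉ = 10^(−0.4 × 10.089) = 9.216×10^-5

M ≈ 14.92; L/L_☉ ≈ 9.22×10^-5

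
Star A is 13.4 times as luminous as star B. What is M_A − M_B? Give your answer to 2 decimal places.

M_A − M_B ≈ -2.82

Pogson: ΔM = −2.5 log₁₀(ratio) = −2.5 log₁₀(13.4) = −2.5 × 1.1271 = -2.818
Star A is brighter, so it has the smaller magnitude: the difference is negative.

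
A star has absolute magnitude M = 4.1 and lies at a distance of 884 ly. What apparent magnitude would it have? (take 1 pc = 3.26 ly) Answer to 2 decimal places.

d = 884 ly / 3.26 = 271.2 pc
m = M + 5 log₁₀ d − 5 = 4.1 + 5·2.4332 − 5 = 11.266

m ≈ 11.27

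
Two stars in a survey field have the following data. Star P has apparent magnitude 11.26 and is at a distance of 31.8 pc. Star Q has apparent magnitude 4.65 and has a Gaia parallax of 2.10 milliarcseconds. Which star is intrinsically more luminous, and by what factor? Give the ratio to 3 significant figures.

Star Q is more luminous, by a factor of 98800.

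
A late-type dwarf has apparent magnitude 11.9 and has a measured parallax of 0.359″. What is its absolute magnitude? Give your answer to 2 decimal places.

d = 1/p = 1/0.359″ = 2.786 pc
5 log₁₀(d/10 pc) = 5 log₁₀(2.786) − 5 = -2.775
M = m − 5 log₁₀(d/10) = 11.9 + 2.775 = 14.675

M ≈ 14.68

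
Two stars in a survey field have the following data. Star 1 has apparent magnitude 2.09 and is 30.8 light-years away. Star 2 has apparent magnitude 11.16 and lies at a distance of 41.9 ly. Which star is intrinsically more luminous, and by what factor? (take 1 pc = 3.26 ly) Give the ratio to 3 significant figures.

Star 1 is more luminous, by a factor of 2290.

Star 1: d = 30.8 ly / 3.26 = 9.448 pc
Star 1: M = m − 5 log₁₀ d + 5 = 2.09 − 5·0.9753 + 5 = 2.213
Star 2: d = 41.9 ly / 3.26 = 12.85 pc
Star 2: M = m − 5 log₁₀ d + 5 = 11.16 − 5·1.1090 + 5 = 10.615
ΔM = M_1 − M_2 = 2.213 − (10.615) = -8.402; smaller M is more luminous → Star 1.
L ratio = 10^(0.4 |ΔM|) = 10^3.361 = 2294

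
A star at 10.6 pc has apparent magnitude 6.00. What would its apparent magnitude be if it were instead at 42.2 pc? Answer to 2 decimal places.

Flux ∝ 1/d², so Δm = 5 log₁₀(d₂/d₁) = 5 log₁₀(42.2/10.6) = 3.000
m₂ = m₁ + Δm = 6.00 + (3.000) = 9.000

m ≈ 9.00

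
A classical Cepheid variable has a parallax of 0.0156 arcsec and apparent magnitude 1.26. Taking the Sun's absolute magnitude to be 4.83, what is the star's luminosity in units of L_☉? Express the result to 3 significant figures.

L/L_☉ ≈ 1100

d = 1/p = 1/0.0156″ = 64.10 pc
M = m − 5 log₁₀ d + 5 = 1.26 − 5·1.8069 + 5 = -2.774
M − M_☉ = -2.774 − 4.83 = -7.604
L/L_☉ = 10^(−0.4 × -7.604) = 1101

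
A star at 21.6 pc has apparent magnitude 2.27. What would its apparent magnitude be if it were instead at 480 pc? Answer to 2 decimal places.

m ≈ 9.00

Flux ∝ 1/d², so Δm = 5 log₁₀(d₂/d₁) = 5 log₁₀(480/21.6) = 6.734
m₂ = m₁ + Δm = 2.27 + (6.734) = 9.004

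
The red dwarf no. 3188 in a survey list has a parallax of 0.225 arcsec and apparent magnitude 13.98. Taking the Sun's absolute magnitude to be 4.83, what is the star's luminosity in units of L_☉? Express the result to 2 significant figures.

L/L_☉ ≈ 4.3×10^-5

d = 1/p = 1/0.225″ = 4.444 pc
M = m − 5 log₁₀ d + 5 = 13.98 − 5·0.6478 + 5 = 15.741
M − M_☉ = 15.741 − 4.83 = 10.911
L/L_☉ = 10^(−0.4 × 10.911) = 4.322×10^-5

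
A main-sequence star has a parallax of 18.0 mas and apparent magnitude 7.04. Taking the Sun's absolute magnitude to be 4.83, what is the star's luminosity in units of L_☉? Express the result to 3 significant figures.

L/L_☉ ≈ 4.03

d = 1/p = 1000/18.0 mas = 55.56 pc
M = m − 5 log₁₀ d + 5 = 7.04 − 5·1.7447 + 5 = 3.316
M − M_☉ = 3.316 − 4.83 = -1.514
L/L_☉ = 10^(−0.4 × -1.514) = 4.031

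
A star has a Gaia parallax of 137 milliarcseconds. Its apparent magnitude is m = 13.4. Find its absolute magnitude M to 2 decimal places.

p = 137 mas = 0.137″ → d = 1/p = 7.299 pc
5 log₁₀(d/10 pc) = 5 log₁₀(7.299) − 5 = -0.684
M = m − 5 log₁₀(d/10) = 13.4 + 0.684 = 14.084

M ≈ 14.08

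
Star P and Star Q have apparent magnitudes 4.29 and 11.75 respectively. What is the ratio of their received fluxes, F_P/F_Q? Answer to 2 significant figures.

Magnitude difference = -7.46
Flux ratio = 10^(−0.4 Δm) = 10^(−0.4 × -7.46) = 10^2.984 = 963.8

F_P/F_Q ≈ 960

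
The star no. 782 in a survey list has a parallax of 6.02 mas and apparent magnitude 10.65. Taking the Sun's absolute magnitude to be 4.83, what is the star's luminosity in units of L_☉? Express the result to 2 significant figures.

d = 1/p = 1000/6.02 mas = 166.1 pc
M = m − 5 log₁₀ d + 5 = 10.65 − 5·2.2204 + 5 = 4.548
M − M_☉ = 4.548 − 4.83 = -0.282
L/L_☉ = 10^(−0.4 × -0.282) = 1.297

L/L_☉ ≈ 1.3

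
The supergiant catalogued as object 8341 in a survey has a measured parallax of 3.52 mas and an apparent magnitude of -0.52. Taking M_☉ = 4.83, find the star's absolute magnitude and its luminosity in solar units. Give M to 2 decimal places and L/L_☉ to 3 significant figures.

d = 1/p = 1000/3.52 mas = 284.1 pc
M = m − 5 log₁₀ d + 5 = -0.52 − 5·2.4535 + 5 = -7.787
M − M_☉ = -7.787 − 4.83 = -12.617
L/L_☉ = 10^(−0.4 × -12.617) = 111400

M ≈ -7.79; L/L_☉ ≈ 111000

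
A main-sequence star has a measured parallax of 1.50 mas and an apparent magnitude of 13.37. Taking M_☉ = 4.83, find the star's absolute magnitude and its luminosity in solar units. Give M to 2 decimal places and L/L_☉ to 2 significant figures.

d = 1/p = 1000/1.50 mas = 666.7 pc
M = m − 5 log₁₀ d + 5 = 13.37 − 5·2.8239 + 5 = 4.250
M − M_☉ = 4.250 − 4.83 = -0.580
L/L_☉ = 10^(−0.4 × -0.580) = 1.705

M ≈ 4.25; L/L_☉ ≈ 1.7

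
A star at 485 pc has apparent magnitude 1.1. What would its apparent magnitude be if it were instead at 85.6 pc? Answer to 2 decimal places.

m ≈ -2.67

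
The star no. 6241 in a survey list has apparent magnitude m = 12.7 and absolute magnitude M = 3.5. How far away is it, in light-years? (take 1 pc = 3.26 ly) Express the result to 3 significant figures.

d ≈ 2260 ly

Distance modulus: m − M = 12.7 − (3.5) = 9.200
m − M = 5 log₁₀ d − 5
log₁₀ d = (m − M)/5 + 1 = 2.8400
d = 10^2.8400 = 691.8 pc
= 2255 ly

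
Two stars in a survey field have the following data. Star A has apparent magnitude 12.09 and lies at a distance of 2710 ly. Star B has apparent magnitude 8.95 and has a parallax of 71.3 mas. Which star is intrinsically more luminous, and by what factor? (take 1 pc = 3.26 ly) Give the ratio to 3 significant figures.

Star A is more luminous, by a factor of 195.

Star A: d = 2710 ly / 3.26 = 831.3 pc
Star A: M = m − 5 log₁₀ d + 5 = 12.09 − 5·2.9198 + 5 = 2.491
Star B: p = 71.3 mas = 0.0713″ → d = 1/p = 14.03 pc
Star B: M = m − 5 log₁₀ d + 5 = 8.95 − 5·1.1469 + 5 = 8.215
ΔM = M_A − M_B = 2.491 − (8.215) = -5.724; smaller M is more luminous → Star A.
L ratio = 10^(0.4 |ΔM|) = 10^2.290 = 194.8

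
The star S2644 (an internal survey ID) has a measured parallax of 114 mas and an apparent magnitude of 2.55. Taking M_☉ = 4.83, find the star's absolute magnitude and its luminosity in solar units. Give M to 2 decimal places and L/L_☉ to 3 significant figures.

M ≈ 2.83; L/L_☉ ≈ 6.28

d = 1/p = 1000/114 mas = 8.772 pc
M = m − 5 log₁₀ d + 5 = 2.55 − 5·0.9431 + 5 = 2.835
M − M_☉ = 2.835 − 4.83 = -1.995
L/L_☉ = 10^(−0.4 × -1.995) = 6.283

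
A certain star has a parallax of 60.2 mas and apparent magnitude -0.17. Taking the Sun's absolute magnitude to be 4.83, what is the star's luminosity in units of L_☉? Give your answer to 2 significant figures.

d = 1/p = 1000/60.2 mas = 16.61 pc
M = m − 5 log₁₀ d + 5 = -0.17 − 5·1.2204 + 5 = -1.272
M − M_☉ = -1.272 − 4.83 = -6.102
L/L_☉ = 10^(−0.4 × -6.102) = 275.9

L/L_☉ ≈ 280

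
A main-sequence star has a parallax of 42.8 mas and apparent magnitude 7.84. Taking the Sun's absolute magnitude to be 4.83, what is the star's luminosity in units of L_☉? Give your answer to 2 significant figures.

L/L_☉ ≈ 0.34

d = 1/p = 1000/42.8 mas = 23.36 pc
M = m − 5 log₁₀ d + 5 = 7.84 − 5·1.3686 + 5 = 5.997
M − M_☉ = 5.997 − 4.83 = 1.167
L/L_☉ = 10^(−0.4 × 1.167) = 0.3413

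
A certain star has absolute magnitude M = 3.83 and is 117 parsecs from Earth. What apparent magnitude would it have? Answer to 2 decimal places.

m ≈ 9.17

m = M + 5 log₁₀ d − 5 = 3.83 + 5·2.0682 − 5 = 9.171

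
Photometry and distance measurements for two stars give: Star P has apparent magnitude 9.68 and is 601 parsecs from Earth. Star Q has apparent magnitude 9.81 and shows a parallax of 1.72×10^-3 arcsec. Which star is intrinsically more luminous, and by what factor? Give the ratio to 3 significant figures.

Star P: M = m − 5 log₁₀ d + 5 = 9.68 − 5·2.7789 + 5 = 0.786
Star Q: d = 1/p = 1/1.72×10^-3″ = 581.4 pc
Star Q: M = m − 5 log₁₀ d + 5 = 9.81 − 5·2.7645 + 5 = 0.988
ΔM = M_P − M_Q = 0.786 − (0.988) = -0.202; smaller M is more luminous → Star P.
L ratio = 10^(0.4 |ΔM|) = 10^0.081 = 1.204

Star P is more luminous, by a factor of 1.20.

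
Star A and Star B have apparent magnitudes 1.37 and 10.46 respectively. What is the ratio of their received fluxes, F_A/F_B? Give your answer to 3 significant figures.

F_A/F_B ≈ 4330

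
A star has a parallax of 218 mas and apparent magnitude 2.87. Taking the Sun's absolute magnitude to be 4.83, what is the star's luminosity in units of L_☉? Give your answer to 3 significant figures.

d = 1/p = 1000/218 mas = 4.587 pc
M = m − 5 log₁₀ d + 5 = 2.87 − 5·0.6615 + 5 = 4.562
M − M_☉ = 4.562 − 4.83 = -0.268
L/L_☉ = 10^(−0.4 × -0.268) = 1.280

L/L_☉ ≈ 1.28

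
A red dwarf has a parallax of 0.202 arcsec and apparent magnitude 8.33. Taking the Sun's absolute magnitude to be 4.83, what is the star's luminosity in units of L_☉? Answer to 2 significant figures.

d = 1/p = 1/0.202″ = 4.950 pc
M = m − 5 log₁₀ d + 5 = 8.33 − 5·0.6946 + 5 = 9.857
M − M_☉ = 9.857 − 4.83 = 5.027
L/L_☉ = 10^(−0.4 × 5.027) = 9.757×10^-3

L/L_☉ ≈ 9.8×10^-3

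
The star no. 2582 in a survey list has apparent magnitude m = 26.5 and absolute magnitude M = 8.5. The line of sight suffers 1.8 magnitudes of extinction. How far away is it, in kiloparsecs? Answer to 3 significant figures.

d ≈ 17.4 kpc

m − M = 5 log₁₀(d/10 pc) + A  ⇒  26.5 − (8.5) − 1.8 = 5 log₁₀(d/10)
16.200 = 5 log₁₀(d/10)
log₁₀ d = (m − M − A)/5 + 1 = 4.2400
d = 10^4.2400 = 17380 pc
= 17.38 kpc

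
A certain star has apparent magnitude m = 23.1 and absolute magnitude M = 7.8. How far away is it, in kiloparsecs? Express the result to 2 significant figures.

d ≈ 11 kpc

Distance modulus: m − M = 23.1 − (7.8) = 15.300
m − M = 5 log₁₀ d − 5
log₁₀ d = (m − M)/5 + 1 = 4.0600
d = 10^4.0600 = 11480 pc
= 11.48 kpc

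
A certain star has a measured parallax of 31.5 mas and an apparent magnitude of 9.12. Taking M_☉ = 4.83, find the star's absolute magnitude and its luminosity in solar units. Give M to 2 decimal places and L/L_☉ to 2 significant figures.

d = 1/p = 1000/31.5 mas = 31.75 pc
M = m − 5 log₁₀ d + 5 = 9.12 − 5·1.5017 + 5 = 6.612
M − M_☉ = 6.612 − 4.83 = 1.782
L/L_☉ = 10^(−0.4 × 1.782) = 0.1938

M ≈ 6.61; L/L_☉ ≈ 0.19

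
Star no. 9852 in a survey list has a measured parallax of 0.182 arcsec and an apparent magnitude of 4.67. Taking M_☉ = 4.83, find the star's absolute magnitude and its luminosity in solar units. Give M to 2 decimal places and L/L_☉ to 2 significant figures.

d = 1/p = 1/0.182″ = 5.495 pc
M = m − 5 log₁₀ d + 5 = 4.67 − 5·0.7399 + 5 = 5.970
M − M_☉ = 5.970 − 4.83 = 1.140
L/L_☉ = 10^(−0.4 × 1.140) = 0.3498

M ≈ 5.97; L/L_☉ ≈ 0.35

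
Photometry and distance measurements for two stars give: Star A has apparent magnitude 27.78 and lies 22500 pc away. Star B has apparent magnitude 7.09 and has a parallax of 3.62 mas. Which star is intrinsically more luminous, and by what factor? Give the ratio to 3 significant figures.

Star B is more luminous, by a factor of 28500.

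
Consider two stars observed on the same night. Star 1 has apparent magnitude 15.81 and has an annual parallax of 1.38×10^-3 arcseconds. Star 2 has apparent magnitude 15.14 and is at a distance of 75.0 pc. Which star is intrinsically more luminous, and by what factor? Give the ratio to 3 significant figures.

Star 1: d = 1/p = 1/1.38×10^-3″ = 724.6 pc
Star 1: M = m − 5 log₁₀ d + 5 = 15.81 − 5·2.8601 + 5 = 6.509
Star 2: M = m − 5 log₁₀ d + 5 = 15.14 − 5·1.8751 + 5 = 10.765
ΔM = M_1 − M_2 = 6.509 − (10.765) = -4.255; smaller M is more luminous → Star 1.
L ratio = 10^(0.4 |ΔM|) = 10^1.702 = 50.36

Star 1 is more luminous, by a factor of 50.4.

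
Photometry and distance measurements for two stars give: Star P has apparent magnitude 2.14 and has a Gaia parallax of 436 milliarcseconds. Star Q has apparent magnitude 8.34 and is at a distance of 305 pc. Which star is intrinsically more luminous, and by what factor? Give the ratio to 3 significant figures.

Star P: p = 436 mas = 0.436″ → d = 1/p = 2.294 pc
Star P: M = m − 5 log₁₀ d + 5 = 2.14 − 5·0.3605 + 5 = 5.337
Star Q: M = m − 5 log₁₀ d + 5 = 8.34 − 5·2.4843 + 5 = 0.919
ΔM = M_P − M_Q = 5.337 − (0.919) = 4.419; smaller M is more luminous → Star Q.
L ratio = 10^(0.4 |ΔM|) = 10^1.768 = 58.56

Star Q is more luminous, by a factor of 58.6.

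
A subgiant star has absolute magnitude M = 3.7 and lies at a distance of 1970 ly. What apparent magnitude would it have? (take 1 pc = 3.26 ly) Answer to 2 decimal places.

d = 1970 ly / 3.26 = 604.3 pc
m = M + 5 log₁₀ d − 5 = 3.7 + 5·2.7812 − 5 = 12.606

m ≈ 12.61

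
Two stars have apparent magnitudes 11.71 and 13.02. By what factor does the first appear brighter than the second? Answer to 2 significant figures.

3.3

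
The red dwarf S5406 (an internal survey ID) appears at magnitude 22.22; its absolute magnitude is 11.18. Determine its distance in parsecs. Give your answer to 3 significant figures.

d ≈ 1610 pc

μ = m − M = 11.040
m − M = 5 log₁₀ d − 5
log₁₀ d = (m − M)/5 + 1 = 3.2080
d = 10^3.2080 = 1614 pc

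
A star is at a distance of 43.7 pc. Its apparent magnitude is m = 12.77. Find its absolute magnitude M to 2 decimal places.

M ≈ 9.57

5 log₁₀(d/10 pc) = 5 log₁₀(43.70) − 5 = 3.202
M = m − 5 log₁₀(d/10) = 12.77 − 3.202 = 9.568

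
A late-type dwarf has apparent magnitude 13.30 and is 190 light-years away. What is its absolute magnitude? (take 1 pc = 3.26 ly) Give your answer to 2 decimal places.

d = 190 ly / 3.26 = 58.28 pc
5 log₁₀(d/10 pc) = 5 log₁₀(58.28) − 5 = 3.828
M = m − 5 log₁₀(d/10) = 13.30 − 3.828 = 9.472

M ≈ 9.47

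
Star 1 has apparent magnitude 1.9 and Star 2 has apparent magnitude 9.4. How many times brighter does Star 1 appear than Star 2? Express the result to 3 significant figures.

1000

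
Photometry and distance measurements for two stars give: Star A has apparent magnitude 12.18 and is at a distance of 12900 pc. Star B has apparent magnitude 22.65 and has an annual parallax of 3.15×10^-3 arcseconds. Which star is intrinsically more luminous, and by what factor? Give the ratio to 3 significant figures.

Star A: M = m − 5 log₁₀ d + 5 = 12.18 − 5·4.1106 + 5 = -3.373
Star B: d = 1/p = 1/3.15×10^-3″ = 317.5 pc
Star B: M = m − 5 log₁₀ d + 5 = 22.65 − 5·2.5017 + 5 = 15.142
ΔM = M_A − M_B = -3.373 − (15.142) = -18.515; smaller M is more luminous → Star A.
L ratio = 10^(0.4 |ΔM|) = 10^7.406 = 2.546×10^7

Star A is more luminous, by a factor of 2.55×10^7.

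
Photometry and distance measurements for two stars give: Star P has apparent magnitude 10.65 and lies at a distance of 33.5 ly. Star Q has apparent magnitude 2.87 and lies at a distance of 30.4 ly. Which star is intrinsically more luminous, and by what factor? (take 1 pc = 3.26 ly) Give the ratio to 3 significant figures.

Star P: d = 33.5 ly / 3.26 = 10.28 pc
Star P: M = m − 5 log₁₀ d + 5 = 10.65 − 5·1.0118 + 5 = 10.591
Star Q: d = 30.4 ly / 3.26 = 9.325 pc
Star Q: M = m − 5 log₁₀ d + 5 = 2.87 − 5·0.9697 + 5 = 3.022
ΔM = M_P − M_Q = 10.591 − (3.022) = 7.569; smaller M is more luminous → Star Q.
L ratio = 10^(0.4 |ΔM|) = 10^3.028 = 1066

Star Q is more luminous, by a factor of 1070.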